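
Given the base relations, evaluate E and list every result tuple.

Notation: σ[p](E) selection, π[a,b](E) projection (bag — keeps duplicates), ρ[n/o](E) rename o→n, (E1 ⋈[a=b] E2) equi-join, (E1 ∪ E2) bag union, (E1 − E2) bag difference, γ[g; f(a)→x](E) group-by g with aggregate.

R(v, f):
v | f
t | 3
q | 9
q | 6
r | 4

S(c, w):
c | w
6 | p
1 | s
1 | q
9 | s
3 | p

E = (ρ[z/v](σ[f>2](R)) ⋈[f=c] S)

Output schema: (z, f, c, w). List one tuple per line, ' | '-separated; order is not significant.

Row counts bottom-up:
  R → 4
  σ[f>2](R) → 4
  ρ[z/v](σ[f>2](R)) → 4
  S → 5
  (ρ[z/v](σ[f>2](R)) ⋈[f=c] S) → 3

== RESULT ==
z | f | c | w
q | 6 | 6 | p
q | 9 | 9 | s
t | 3 | 3 | p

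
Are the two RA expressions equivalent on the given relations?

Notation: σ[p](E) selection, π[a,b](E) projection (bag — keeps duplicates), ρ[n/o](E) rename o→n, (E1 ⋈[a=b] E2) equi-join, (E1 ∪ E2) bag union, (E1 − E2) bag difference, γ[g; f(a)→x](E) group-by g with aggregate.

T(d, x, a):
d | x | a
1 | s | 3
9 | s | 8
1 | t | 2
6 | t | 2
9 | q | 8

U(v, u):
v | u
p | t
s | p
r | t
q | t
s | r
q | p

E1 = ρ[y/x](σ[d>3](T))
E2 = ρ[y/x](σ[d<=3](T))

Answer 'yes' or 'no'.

E1 per-node cardinality:
  T → 5
  σ[d>3](T) → 3
  ρ[y/x](σ[d>3](T)) → 3
E2 per-node cardinality:
  T → 5
  σ[d<=3](T) → 2
  ρ[y/x](σ[d<=3](T)) → 2

E1 result:
d | y | a
6 | t | 2
9 | q | 8
9 | s | 8
E2 result:
d | y | a
1 | s | 3
1 | t | 2
Witness: (6, 't', 2) appears 1× in E1 but 0× in E2.

no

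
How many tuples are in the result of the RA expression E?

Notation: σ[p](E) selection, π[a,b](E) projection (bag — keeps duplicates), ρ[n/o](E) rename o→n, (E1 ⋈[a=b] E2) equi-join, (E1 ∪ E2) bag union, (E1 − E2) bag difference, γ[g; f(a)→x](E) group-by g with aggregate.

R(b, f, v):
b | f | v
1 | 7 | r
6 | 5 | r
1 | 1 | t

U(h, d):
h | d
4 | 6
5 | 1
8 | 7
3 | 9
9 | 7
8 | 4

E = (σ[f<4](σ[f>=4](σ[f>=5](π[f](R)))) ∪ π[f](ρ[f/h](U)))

Stepwise |·|:
  R → 3
  π[f](R) → 3
  σ[f>=5](π[f](R)) → 2
  σ[f>=4](σ[f>=5](π[f](R))) → 2
  σ[f<4](σ[f>=4](σ[f>=5](π[f](R)))) → 0
  U → 6
  ρ[f/h](U) → 6
  π[f](ρ[f/h](U)) → 6
  (σ[f<4](σ[f>=4](σ[f>=5](π[f](R)))) ∪ π[f](ρ[f/h](U))) → 6

|E| = 6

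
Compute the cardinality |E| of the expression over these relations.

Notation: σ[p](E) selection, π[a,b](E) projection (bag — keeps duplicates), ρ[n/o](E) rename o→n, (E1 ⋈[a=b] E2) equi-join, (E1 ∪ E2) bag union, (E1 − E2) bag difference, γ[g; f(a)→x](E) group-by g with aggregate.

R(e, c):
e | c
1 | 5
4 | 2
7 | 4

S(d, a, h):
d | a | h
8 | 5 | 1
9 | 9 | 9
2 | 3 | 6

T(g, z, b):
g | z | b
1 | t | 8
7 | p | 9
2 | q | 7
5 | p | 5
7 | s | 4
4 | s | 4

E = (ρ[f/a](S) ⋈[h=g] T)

Stepwise |·|:
  S → 3
  ρ[f/a](S) → 3
  T → 6
  (ρ[f/a](S) ⋈[h=g] T) → 1

|E| = 1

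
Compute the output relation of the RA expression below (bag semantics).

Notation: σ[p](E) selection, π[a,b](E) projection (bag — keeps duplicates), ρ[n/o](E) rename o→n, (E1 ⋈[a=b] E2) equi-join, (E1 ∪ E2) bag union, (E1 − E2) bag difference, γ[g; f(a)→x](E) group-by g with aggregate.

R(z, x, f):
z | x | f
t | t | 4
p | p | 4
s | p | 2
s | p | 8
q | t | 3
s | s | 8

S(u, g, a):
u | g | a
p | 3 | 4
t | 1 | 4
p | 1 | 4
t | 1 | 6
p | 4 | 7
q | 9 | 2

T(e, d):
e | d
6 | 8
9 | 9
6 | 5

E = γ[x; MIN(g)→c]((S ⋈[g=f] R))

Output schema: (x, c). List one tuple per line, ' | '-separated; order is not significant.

Stepwise |·|:
  S → 6
  R → 6
  (S ⋈[g=f] R) → 3
  γ[x; MIN(g)→c]((S ⋈[g=f] R)) → 2

== RESULT ==
x | c
p | 4
t | 3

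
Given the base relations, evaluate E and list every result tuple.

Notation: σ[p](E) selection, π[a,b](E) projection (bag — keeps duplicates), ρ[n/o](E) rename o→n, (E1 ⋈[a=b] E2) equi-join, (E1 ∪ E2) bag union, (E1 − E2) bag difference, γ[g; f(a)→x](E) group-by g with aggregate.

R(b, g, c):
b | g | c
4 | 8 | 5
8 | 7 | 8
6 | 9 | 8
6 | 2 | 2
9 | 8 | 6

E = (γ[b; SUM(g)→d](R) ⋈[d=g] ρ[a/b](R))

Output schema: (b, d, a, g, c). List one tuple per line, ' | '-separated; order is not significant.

Row counts bottom-up:
  R → 5
  γ[b; SUM(g)→d](R) → 4
  R → 5
  ρ[a/b](R) → 5
  (γ[b; SUM(g)→d](R) ⋈[d=g] ρ[a/b](R)) → 5

== RESULT ==
b | d | a | g | c
4 | 8 | 4 | 8 | 5
4 | 8 | 9 | 8 | 6
8 | 7 | 8 | 7 | 8
9 | 8 | 4 | 8 | 5
9 | 8 | 9 | 8 | 6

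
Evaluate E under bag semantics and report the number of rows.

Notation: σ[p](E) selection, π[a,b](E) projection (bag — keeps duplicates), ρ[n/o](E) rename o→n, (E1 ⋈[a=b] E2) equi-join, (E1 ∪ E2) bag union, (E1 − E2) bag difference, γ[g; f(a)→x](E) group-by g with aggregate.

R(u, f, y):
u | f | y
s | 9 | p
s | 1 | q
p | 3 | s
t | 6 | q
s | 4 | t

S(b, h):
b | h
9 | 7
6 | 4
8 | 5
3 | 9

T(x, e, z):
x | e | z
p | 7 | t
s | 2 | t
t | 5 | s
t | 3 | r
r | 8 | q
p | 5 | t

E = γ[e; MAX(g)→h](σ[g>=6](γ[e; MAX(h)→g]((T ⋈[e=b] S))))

Per-node cardinality:
  T → 6
  S → 4
  (T ⋈[e=b] S) → 2
  γ[e; MAX(h)→g]((T ⋈[e=b] S)) → 2
  σ[g>=6](γ[e; MAX(h)→g]((T ⋈[e=b] S))) → 1
  γ[e; MAX(g)→h](σ[g>=6](γ[e; MAX(h)→g]((T ⋈[e=b] S)))) → 1

|E| = 1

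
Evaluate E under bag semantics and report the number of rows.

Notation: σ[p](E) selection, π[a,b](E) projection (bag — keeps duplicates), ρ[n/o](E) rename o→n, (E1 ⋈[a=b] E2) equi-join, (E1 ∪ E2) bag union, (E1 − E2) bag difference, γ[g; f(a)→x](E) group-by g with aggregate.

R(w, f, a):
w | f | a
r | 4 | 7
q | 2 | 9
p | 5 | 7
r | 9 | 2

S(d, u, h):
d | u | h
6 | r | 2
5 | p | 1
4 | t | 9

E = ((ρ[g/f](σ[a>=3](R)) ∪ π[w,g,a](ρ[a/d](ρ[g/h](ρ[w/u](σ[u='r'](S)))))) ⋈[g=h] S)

Stepwise |·|:
  R → 4
  σ[a>=3](R) → 3
  ρ[g/f](σ[a>=3](R)) → 3
  S → 3
  σ[u='r'](S) → 1
  ρ[w/u](σ[u='r'](S)) → 1
  ρ[g/h](ρ[w/u](σ[u='r'](S))) → 1
  ρ[a/d](ρ[g/h](ρ[w/u](σ[u='r'](S)))) → 1
  π[w,g,a](ρ[a/d](ρ[g/h](ρ[w/u](σ[u='r'](S))))) → 1
  (ρ[g/f](σ[a>=3](R)) ∪ π[w,g,a](ρ[a/d](ρ[g/h](ρ[w/u](σ[u='r'](S)))))) → 4
  S → 3
  ((ρ[g/f](σ[a>=3](R)) ∪ π[w,g,a](ρ[a/d](ρ[g/h](ρ[w/u](σ[u='r'](S)))))) ⋈[g=h] S) → 2

|E| = 2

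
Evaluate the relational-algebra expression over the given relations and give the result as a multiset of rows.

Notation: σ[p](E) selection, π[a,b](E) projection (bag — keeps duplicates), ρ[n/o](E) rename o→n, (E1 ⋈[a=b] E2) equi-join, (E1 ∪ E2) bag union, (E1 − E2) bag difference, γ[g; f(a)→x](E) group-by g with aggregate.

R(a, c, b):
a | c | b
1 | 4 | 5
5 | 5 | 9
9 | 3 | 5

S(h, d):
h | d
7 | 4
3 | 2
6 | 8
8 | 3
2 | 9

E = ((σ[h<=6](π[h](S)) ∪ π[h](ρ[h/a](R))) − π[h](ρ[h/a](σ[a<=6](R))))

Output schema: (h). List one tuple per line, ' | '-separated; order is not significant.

Stepwise |·|:
  S → 5
  π[h](S) → 5
  σ[h<=6](π[h](S)) → 3
  R → 3
  ρ[h/a](R) → 3
  π[h](ρ[h/a](R)) → 3
  (σ[h<=6](π[h](S)) ∪ π[h](ρ[h/a](R))) → 6
  R → 3
  σ[a<=6](R) → 2
  ρ[h/a](σ[a<=6](R)) → 2
  π[h](ρ[h/a](σ[a<=6](R))) → 2
  ((σ[h<=6](π[h](S)) ∪ π[h](ρ[h/a](R))) − π[h](ρ[h/a](σ[a<=6](R)))) → 4

== RESULT ==
h
2
3
6
9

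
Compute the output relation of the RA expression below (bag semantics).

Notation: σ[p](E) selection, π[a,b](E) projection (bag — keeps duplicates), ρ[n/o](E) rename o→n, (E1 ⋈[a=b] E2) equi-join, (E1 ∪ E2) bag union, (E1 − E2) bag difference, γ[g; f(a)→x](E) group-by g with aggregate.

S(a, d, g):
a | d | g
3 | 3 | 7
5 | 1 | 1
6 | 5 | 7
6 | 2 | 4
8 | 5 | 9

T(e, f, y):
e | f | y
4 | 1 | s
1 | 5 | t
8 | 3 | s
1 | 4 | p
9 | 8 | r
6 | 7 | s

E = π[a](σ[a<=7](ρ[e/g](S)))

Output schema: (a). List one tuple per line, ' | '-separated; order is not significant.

Per-node cardinality:
  S → 5
  ρ[e/g](S) → 5
  σ[a<=7](ρ[e/g](S)) → 4
  π[a](σ[a<=7](ρ[e/g](S))) → 4

== RESULT ==
a
3
5
6
6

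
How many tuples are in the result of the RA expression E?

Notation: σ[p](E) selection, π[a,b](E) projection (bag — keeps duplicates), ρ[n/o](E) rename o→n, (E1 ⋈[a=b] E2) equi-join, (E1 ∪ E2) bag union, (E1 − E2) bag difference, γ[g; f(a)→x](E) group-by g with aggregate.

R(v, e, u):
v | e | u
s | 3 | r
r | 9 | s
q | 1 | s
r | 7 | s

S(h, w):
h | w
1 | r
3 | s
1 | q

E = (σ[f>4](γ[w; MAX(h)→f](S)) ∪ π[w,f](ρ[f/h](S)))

Per-node cardinality:
  S → 3
  γ[w; MAX(h)→f](S) → 3
  σ[f>4](γ[w; MAX(h)→f](S)) → 0
  S → 3
  ρ[f/h](S) → 3
  π[w,f](ρ[f/h](S)) → 3
  (σ[f>4](γ[w; MAX(h)→f](S)) ∪ π[w,f](ρ[f/h](S))) → 3

|E| = 3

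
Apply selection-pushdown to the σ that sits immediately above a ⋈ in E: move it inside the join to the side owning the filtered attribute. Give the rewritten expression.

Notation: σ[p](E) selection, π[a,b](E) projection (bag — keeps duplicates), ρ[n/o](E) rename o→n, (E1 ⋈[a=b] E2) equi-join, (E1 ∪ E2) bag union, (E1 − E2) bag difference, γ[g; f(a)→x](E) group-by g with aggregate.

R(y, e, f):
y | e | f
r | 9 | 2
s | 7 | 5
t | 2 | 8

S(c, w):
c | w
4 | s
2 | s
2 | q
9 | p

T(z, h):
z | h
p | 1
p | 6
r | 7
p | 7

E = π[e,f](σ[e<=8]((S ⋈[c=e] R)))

σ filters on e, owned by the right side.
E' = π[e,f]((S ⋈[c=e] σ[e<=8](R)))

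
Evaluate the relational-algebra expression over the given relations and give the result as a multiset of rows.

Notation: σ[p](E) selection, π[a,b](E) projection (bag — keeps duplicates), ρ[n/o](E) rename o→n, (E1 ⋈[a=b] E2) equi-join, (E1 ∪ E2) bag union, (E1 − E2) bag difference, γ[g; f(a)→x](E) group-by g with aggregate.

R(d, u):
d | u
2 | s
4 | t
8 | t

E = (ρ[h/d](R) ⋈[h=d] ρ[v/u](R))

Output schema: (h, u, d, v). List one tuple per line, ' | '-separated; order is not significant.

Subexpression sizes:
  R → 3
  ρ[h/d](R) → 3
  R → 3
  ρ[v/u](R) → 3
  (ρ[h/d](R) ⋈[h=d] ρ[v/u](R)) → 3

== RESULT ==
h | u | d | v
2 | s | 2 | s
4 | t | 4 | t
8 | t | 8 | t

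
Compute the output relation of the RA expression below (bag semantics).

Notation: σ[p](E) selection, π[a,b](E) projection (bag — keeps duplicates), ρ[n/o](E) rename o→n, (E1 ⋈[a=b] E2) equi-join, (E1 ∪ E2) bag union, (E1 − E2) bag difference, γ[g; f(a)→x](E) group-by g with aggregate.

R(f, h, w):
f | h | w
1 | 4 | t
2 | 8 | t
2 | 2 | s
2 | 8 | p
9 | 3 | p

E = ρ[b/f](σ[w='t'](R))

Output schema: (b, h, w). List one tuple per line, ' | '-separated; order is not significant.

Row counts bottom-up:
  R → 5
  σ[w='t'](R) → 2
  ρ[b/f](σ[w='t'](R)) → 2

== RESULT ==
b | h | w
1 | 4 | t
2 | 8 | t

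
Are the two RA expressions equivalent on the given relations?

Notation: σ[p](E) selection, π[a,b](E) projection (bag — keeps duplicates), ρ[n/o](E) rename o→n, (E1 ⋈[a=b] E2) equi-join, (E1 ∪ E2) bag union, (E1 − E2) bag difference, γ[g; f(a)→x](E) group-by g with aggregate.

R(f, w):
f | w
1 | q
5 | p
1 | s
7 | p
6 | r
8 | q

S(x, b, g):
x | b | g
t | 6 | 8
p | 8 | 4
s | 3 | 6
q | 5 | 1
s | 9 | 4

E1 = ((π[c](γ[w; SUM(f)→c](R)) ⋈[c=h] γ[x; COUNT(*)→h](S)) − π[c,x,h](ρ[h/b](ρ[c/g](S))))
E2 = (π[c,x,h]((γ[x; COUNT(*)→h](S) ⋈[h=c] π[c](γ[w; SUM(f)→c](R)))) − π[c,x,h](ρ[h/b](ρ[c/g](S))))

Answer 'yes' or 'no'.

E1 row counts bottom-up:
  R → 6
  γ[w; SUM(f)→c](R) → 4
  π[c](γ[w; SUM(f)→c](R)) → 4
  S → 5
  γ[x; COUNT(*)→h](S) → 4
  (π[c](γ[w; SUM(f)→c](R)) ⋈[c=h] γ[x; COUNT(*)→h](S)) → 3
  S → 5
  ρ[c/g](S) → 5
  ρ[h/b](ρ[c/g](S)) → 5
  π[c,x,h](ρ[h/b](ρ[c/g](S))) → 5
  ((π[c](γ[w; SUM(f)→c](R)) ⋈[c=h] γ[x; COUNT(*)→h](S)) − π[c,x,h](ρ[h/b](ρ[c/g](S)))) → 3
E2 row counts bottom-up:
  S → 5
  γ[x; COUNT(*)→h](S) → 4
  R → 6
  γ[w; SUM(f)→c](R) → 4
  π[c](γ[w; SUM(f)→c](R)) → 4
  (γ[x; COUNT(*)→h](S) ⋈[h=c] π[c](γ[w; SUM(f)→c](R))) → 3
  π[c,x,h]((γ[x; COUNT(*)→h](S) ⋈[h=c] π[c](γ[w; SUM(f)→c](R)))) → 3
  S → 5
  ρ[c/g](S) → 5
  ρ[h/b](ρ[c/g](S)) → 5
  π[c,x,h](ρ[h/b](ρ[c/g](S))) → 5
  (π[c,x,h]((γ[x; COUNT(*)→h](S) ⋈[h=c] π[c](γ[w; SUM(f)→c](R)))) − π[c,x,h](ρ[h/b](ρ[c/g](S)))) → 3

E1 and E2 produce the same multiset:
c | x | h
1 | p | 1
1 | q | 1
1 | t | 1

yes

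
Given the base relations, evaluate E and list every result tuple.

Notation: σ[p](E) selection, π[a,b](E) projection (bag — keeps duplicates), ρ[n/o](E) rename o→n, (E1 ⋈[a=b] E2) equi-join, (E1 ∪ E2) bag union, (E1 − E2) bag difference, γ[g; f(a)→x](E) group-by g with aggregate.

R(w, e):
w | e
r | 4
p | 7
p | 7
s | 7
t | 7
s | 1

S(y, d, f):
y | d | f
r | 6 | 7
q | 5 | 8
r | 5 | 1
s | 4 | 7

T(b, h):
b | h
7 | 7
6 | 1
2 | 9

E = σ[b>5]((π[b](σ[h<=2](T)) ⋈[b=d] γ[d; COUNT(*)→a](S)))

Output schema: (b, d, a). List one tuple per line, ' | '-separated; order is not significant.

Stepwise |·|:
  T → 3
  σ[h<=2](T) → 1
  π[b](σ[h<=2](T)) → 1
  S → 4
  γ[d; COUNT(*)→a](S) → 3
  (π[b](σ[h<=2](T)) ⋈[b=d] γ[d; COUNT(*)→a](S)) → 1
  σ[b>5]((π[b](σ[h<=2](T)) ⋈[b=d] γ[d; COUNT(*)→a](S))) → 1

== RESULT ==
b | d | a
6 | 6 | 1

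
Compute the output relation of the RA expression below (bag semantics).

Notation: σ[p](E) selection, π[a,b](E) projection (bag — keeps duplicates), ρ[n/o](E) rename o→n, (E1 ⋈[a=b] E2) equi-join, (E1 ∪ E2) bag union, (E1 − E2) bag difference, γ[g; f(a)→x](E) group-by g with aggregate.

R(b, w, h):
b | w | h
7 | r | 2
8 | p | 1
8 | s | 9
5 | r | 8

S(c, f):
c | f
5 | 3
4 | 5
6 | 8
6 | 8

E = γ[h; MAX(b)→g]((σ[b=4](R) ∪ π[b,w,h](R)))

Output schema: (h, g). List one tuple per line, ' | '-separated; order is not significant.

Subexpression sizes:
  R → 4
  σ[b=4](R) → 0
  R → 4
  π[b,w,h](R) → 4
  (σ[b=4](R) ∪ π[b,w,h](R)) → 4
  γ[h; MAX(b)→g]((σ[b=4](R) ∪ π[b,w,h](R))) → 4

== RESULT ==
h | g
1 | 8
2 | 7
8 | 5
9 | 8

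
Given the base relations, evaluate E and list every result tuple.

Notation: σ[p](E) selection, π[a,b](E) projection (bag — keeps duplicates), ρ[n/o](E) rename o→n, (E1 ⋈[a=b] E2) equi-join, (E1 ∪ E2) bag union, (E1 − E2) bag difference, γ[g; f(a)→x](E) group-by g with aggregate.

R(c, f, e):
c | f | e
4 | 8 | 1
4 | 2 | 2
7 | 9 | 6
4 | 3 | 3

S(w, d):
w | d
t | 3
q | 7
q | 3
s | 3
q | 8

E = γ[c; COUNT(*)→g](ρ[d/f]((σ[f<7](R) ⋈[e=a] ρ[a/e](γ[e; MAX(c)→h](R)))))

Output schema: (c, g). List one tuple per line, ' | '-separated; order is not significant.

Per-node cardinality:
  R → 4
  σ[f<7](R) → 2
  R → 4
  γ[e; MAX(c)→h](R) → 4
  ρ[a/e](γ[e; MAX(c)→h](R)) → 4
  (σ[f<7](R) ⋈[e=a] ρ[a/e](γ[e; MAX(c)→h](R))) → 2
  ρ[d/f]((σ[f<7](R) ⋈[e=a] ρ[a/e](γ[e; MAX(c)→h](R)))) → 2
  γ[c; COUNT(*)→g](ρ[d/f]((σ[f<7](R) ⋈[e=a] ρ[a/e](γ[e; MAX(c)→h](R))))) → 1

== RESULT ==
c | g
4 | 2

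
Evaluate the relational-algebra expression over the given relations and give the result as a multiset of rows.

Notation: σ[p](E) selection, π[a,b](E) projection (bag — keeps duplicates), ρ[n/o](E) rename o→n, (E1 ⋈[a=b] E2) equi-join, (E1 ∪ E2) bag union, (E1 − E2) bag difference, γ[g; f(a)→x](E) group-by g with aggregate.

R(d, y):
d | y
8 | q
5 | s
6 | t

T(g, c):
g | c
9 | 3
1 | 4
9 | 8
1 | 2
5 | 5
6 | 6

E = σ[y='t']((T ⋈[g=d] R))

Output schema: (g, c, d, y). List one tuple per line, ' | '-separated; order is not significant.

Row counts bottom-up:
  T → 6
  R → 3
  (T ⋈[g=d] R) → 2
  σ[y='t']((T ⋈[g=d] R)) → 1

== RESULT ==
g | c | d | y
6 | 6 | 6 | t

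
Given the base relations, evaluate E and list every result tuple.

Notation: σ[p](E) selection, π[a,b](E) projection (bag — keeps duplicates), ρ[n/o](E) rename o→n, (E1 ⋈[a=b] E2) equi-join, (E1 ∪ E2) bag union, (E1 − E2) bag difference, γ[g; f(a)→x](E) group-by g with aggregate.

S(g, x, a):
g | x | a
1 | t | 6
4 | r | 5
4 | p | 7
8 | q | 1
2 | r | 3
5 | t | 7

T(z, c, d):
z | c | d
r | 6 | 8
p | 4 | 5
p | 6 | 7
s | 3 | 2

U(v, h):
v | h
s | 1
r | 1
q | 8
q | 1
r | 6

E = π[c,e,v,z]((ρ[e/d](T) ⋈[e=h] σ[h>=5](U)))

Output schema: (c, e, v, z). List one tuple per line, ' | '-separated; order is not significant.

Per-node cardinality:
  T → 4
  ρ[e/d](T) → 4
  U → 5
  σ[h>=5](U) → 2
  (ρ[e/d](T) ⋈[e=h] σ[h>=5](U)) → 1
  π[c,e,v,z]((ρ[e/d](T) ⋈[e=h] σ[h>=5](U))) → 1

== RESULT ==
c | e | v | z
6 | 8 | q | r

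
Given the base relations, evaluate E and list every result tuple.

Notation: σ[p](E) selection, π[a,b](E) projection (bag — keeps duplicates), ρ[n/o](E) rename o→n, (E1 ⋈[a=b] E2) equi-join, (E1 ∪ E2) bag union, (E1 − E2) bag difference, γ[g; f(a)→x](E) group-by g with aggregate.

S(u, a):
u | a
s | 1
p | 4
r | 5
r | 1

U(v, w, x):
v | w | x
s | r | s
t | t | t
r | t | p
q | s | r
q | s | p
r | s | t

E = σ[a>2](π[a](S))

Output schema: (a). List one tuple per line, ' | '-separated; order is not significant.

Stepwise |·|:
  S → 4
  π[a](S) → 4
  σ[a>2](π[a](S)) → 2

== RESULT ==
a
4
5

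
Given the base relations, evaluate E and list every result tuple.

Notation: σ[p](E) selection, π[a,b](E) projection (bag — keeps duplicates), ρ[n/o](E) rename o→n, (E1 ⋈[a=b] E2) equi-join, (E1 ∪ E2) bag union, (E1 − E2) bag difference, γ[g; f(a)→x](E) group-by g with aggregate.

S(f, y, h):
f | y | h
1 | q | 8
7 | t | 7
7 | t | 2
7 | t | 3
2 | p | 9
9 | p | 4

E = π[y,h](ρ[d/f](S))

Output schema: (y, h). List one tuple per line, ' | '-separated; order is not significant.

Subexpression sizes:
  S → 6
  ρ[d/f](S) → 6
  π[y,h](ρ[d/f](S)) → 6

== RESULT ==
y | h
p | 4
p | 9
q | 8
t | 2
t | 3
t | 7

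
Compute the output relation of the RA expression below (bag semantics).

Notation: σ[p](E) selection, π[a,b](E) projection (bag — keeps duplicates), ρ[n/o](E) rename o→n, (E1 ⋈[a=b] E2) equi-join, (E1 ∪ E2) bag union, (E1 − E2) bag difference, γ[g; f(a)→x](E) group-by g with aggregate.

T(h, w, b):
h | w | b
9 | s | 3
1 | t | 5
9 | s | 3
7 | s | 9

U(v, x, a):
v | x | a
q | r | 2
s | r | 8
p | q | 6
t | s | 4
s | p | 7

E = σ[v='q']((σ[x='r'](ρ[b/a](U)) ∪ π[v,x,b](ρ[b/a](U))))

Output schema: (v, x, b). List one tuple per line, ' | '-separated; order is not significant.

Row counts bottom-up:
  U → 5
  ρ[b/a](U) → 5
  σ[x='r'](ρ[b/a](U)) → 2
  U → 5
  ρ[b/a](U) → 5
  π[v,x,b](ρ[b/a](U)) → 5
  (σ[x='r'](ρ[b/a](U)) ∪ π[v,x,b](ρ[b/a](U))) → 7
  σ[v='q']((σ[x='r'](ρ[b/a](U)) ∪ π[v,x,b](ρ[b/a](U)))) → 2

== RESULT ==
v | x | b
q | r | 2
q | r | 2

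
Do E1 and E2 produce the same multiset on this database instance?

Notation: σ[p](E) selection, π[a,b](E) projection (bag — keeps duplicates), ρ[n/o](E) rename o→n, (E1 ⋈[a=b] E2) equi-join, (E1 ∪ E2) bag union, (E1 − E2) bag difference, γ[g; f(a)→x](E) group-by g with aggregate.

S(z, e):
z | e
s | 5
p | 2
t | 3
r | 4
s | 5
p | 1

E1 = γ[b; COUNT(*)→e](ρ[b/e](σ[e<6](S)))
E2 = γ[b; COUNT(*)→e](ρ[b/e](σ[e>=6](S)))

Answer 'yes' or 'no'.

E1 per-node cardinality:
  S → 6
  σ[e<6](S) → 6
  ρ[b/e](σ[e<6](S)) → 6
  γ[b; COUNT(*)→e](ρ[b/e](σ[e<6](S))) → 5
E2 per-node cardinality:
  S → 6
  σ[e>=6](S) → 0
  ρ[b/e](σ[e>=6](S)) → 0
  γ[b; COUNT(*)→e](ρ[b/e](σ[e>=6](S))) → 0

E1 result:
b | e
1 | 1
2 | 1
3 | 1
4 | 1
5 | 2
E2 result:
b | e
(0 rows)
Witness: (2, 1) appears 1× in E1 but 0× in E2.

no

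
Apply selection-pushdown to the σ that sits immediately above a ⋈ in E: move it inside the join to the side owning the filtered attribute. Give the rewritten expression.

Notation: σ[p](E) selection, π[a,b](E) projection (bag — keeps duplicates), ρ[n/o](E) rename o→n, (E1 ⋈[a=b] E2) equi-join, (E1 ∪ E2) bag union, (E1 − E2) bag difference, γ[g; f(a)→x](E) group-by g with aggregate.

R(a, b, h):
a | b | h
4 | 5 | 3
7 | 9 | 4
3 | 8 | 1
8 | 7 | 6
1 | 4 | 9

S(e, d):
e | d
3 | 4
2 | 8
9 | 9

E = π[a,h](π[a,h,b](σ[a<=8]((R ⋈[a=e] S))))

σ filters on a, owned by the left side.
E' = π[a,h](π[a,h,b]((σ[a<=8](R) ⋈[a=e] S)))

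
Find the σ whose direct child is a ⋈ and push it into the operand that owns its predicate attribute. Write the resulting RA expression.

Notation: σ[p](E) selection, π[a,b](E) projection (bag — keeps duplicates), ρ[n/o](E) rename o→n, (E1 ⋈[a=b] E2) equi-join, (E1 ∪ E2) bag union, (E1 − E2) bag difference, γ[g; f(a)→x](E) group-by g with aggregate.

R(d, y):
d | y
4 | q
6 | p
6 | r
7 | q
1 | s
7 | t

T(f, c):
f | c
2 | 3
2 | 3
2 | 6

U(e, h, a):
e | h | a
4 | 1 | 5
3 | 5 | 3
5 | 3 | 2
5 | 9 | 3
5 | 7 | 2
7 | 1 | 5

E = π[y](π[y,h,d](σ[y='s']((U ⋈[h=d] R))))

σ filters on y, owned by the right side.
E' = π[y](π[y,h,d]((U ⋈[h=d] σ[y='s'](R))))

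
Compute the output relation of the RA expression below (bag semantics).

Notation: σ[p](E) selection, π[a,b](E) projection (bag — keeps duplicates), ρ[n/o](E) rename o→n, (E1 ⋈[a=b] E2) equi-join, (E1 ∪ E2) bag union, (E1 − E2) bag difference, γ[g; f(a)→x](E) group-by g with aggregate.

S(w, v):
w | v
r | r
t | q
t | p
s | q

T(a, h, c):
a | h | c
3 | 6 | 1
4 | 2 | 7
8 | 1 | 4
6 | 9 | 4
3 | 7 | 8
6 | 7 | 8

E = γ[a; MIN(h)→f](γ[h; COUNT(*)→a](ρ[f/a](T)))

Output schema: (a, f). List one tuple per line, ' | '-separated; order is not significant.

Per-node cardinality:
  T → 6
  ρ[f/a](T) → 6
  γ[h; COUNT(*)→a](ρ[f/a](T)) → 5
  γ[a; MIN(h)→f](γ[h; COUNT(*)→a](ρ[f/a](T))) → 2

== RESULT ==
a | f
1 | 1
2 | 7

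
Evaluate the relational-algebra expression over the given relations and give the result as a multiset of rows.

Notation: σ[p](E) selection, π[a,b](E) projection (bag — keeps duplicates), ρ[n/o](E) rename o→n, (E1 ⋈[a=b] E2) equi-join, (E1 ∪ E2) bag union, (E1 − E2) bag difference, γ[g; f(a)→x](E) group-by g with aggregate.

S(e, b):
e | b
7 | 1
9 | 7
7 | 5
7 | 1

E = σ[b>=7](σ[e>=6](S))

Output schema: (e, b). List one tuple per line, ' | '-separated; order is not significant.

Stepwise |·|:
  S → 4
  σ[e>=6](S) → 4
  σ[b>=7](σ[e>=6](S)) → 1

== RESULT ==
e | b
9 | 7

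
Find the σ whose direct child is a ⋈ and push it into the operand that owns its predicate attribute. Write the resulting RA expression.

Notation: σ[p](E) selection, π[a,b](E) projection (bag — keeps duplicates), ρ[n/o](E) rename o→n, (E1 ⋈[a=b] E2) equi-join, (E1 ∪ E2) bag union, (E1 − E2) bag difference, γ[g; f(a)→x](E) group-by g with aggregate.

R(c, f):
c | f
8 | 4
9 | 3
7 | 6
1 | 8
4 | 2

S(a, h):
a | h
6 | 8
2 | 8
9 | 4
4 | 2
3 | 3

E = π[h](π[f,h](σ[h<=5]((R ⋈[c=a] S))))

σ filters on h, owned by the right side.
E' = π[h](π[f,h]((R ⋈[c=a] σ[h<=5](S))))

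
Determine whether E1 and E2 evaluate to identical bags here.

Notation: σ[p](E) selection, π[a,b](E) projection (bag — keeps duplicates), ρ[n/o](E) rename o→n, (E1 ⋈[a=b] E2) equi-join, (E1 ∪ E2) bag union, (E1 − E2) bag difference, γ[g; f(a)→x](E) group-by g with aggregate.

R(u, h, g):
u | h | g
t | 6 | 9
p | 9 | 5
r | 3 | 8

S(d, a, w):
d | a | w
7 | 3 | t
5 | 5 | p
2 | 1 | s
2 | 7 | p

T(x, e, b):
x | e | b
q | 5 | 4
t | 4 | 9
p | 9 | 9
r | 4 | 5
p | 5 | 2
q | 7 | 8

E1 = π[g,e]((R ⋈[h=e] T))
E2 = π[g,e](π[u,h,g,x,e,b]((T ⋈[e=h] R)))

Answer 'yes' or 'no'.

E1 stepwise |·|:
  R → 3
  T → 6
  (R ⋈[h=e] T) → 1
  π[g,e]((R ⋈[h=e] T)) → 1
E2 stepwise |·|:
  T → 6
  R → 3
  (T ⋈[e=h] R) → 1
  π[u,h,g,x,e,b]((T ⋈[e=h] R)) → 1
  π[g,e](π[u,h,g,x,e,b]((T ⋈[e=h] R))) → 1

E1 and E2 produce the same multiset:
g | e
5 | 9

yes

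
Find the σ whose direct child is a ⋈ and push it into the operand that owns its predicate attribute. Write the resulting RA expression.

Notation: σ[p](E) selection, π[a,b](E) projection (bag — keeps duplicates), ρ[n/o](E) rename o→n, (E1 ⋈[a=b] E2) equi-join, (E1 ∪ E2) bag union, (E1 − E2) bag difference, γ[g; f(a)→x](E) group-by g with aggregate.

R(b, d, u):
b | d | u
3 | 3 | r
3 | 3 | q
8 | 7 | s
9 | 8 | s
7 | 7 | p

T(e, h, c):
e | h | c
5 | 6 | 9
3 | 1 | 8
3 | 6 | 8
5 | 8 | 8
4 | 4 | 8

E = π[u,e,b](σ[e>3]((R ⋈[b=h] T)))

σ filters on e, owned by the right side.
E' = π[u,e,b]((R ⋈[b=h] σ[e>3](T)))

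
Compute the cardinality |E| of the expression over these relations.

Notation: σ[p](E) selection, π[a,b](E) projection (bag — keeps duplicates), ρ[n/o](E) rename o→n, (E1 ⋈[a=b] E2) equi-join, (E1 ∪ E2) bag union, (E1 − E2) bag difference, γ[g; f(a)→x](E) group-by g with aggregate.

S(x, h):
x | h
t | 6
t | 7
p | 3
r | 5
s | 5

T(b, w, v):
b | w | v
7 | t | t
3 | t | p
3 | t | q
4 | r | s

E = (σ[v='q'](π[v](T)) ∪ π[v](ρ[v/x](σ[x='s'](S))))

Per-node cardinality:
  T → 4
  π[v](T) → 4
  σ[v='q'](π[v](T)) → 1
  S → 5
  σ[x='s'](S) → 1
  ρ[v/x](σ[x='s'](S)) → 1
  π[v](ρ[v/x](σ[x='s'](S))) → 1
  (σ[v='q'](π[v](T)) ∪ π[v](ρ[v/x](σ[x='s'](S)))) → 2

|E| = 2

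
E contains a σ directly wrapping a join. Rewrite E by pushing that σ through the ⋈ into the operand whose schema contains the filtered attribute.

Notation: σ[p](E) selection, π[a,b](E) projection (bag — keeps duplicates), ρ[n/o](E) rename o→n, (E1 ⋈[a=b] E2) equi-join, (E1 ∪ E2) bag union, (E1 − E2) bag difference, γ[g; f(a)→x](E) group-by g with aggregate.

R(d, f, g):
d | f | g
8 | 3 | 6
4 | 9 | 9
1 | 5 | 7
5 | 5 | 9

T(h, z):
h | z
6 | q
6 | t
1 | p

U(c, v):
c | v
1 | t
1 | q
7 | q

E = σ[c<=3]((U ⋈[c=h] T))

σ filters on c, owned by the left side.
E' = (σ[c<=3](U) ⋈[c=h] T)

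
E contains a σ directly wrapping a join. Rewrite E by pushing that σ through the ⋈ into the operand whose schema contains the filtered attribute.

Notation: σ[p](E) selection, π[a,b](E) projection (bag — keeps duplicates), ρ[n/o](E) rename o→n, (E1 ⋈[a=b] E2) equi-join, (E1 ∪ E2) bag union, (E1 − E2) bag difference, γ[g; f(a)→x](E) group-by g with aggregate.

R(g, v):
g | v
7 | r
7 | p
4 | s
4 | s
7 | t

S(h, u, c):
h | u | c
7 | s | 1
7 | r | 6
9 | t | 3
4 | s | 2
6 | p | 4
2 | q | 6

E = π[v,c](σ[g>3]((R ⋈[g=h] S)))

σ filters on g, owned by the left side.
E' = π[v,c]((σ[g>3](R) ⋈[g=h] S))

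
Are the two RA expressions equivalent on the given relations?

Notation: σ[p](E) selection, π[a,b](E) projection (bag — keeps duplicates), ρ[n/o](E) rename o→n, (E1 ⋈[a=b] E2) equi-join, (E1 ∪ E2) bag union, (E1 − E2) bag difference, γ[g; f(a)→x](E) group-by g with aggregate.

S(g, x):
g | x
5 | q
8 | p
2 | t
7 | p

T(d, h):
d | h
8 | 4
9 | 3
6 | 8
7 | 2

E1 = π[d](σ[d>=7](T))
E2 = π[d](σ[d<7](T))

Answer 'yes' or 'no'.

E1 per-node cardinality:
  T → 4
  σ[d>=7](T) → 3
  π[d](σ[d>=7](T)) → 3
E2 per-node cardinality:
  T → 4
  σ[d<7](T) → 1
  π[d](σ[d<7](T)) → 1

E1 result:
d
7
8
9
E2 result:
d
6
Witness: (6,) appears 0× in E1 but 1× in E2.

no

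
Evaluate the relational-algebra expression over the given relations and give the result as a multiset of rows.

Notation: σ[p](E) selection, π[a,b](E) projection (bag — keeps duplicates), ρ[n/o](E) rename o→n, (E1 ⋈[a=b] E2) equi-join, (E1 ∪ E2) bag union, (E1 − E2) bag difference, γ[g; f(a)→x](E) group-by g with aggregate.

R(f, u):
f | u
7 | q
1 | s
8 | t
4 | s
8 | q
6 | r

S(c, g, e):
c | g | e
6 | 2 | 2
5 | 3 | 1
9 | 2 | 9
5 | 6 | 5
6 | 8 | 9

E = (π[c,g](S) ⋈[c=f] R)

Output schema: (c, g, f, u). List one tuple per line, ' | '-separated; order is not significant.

Subexpression sizes:
  S → 5
  π[c,g](S) → 5
  R → 6
  (π[c,g](S) ⋈[c=f] R) → 2

== RESULT ==
c | g | f | u
6 | 2 | 6 | r
6 | 8 | 6 | r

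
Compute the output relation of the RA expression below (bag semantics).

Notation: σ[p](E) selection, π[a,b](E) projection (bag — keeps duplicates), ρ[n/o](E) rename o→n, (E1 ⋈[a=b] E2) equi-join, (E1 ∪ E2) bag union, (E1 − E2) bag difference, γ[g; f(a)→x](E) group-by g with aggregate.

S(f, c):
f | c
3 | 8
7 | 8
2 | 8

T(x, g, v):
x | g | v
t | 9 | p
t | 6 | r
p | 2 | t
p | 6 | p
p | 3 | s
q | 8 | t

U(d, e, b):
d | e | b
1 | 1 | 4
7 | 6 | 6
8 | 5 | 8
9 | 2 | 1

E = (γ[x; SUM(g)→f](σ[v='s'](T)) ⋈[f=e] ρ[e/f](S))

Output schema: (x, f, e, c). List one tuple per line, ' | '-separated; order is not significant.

Per-node cardinality:
  T → 6
  σ[v='s'](T) → 1
  γ[x; SUM(g)→f](σ[v='s'](T)) → 1
  S → 3
  ρ[e/f](S) → 3
  (γ[x; SUM(g)→f](σ[v='s'](T)) ⋈[f=e] ρ[e/f](S)) → 1

== RESULT ==
x | f | e | c
p | 3 | 3 | 8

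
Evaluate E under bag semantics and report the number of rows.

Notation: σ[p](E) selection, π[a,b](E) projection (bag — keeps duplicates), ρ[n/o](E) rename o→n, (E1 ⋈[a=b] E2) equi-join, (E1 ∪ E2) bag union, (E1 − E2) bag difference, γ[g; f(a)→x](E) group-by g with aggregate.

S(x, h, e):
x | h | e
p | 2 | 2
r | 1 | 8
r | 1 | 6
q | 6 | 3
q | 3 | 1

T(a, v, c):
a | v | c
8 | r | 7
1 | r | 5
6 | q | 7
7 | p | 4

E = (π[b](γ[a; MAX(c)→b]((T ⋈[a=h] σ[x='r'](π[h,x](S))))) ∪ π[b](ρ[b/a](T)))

Subexpression sizes:
  T → 4
  S → 5
  π[h,x](S) → 5
  σ[x='r'](π[h,x](S)) → 2
  (T ⋈[a=h] σ[x='r'](π[h,x](S))) → 2
  γ[a; MAX(c)→b]((T ⋈[a=h] σ[x='r'](π[h,x](S)))) → 1
  π[b](γ[a; MAX(c)→b]((T ⋈[a=h] σ[x='r'](π[h,x](S))))) → 1
  T → 4
  ρ[b/a](T) → 4
  π[b](ρ[b/a](T)) → 4
  (π[b](γ[a; MAX(c)→b]((T ⋈[a=h] σ[x='r'](π[h,x](S))))) ∪ π[b](ρ[b/a](T))) → 5

|E| = 5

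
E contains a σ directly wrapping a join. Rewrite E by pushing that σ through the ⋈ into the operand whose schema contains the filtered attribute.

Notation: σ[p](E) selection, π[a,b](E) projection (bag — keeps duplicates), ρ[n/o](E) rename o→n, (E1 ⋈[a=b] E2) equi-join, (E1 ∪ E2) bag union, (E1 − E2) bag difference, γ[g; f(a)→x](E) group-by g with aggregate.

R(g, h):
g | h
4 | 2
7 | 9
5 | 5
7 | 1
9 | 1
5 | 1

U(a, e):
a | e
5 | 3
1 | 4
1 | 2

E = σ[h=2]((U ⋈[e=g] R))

σ filters on h, owned by the right side.
E' = (U ⋈[e=g] σ[h=2](R))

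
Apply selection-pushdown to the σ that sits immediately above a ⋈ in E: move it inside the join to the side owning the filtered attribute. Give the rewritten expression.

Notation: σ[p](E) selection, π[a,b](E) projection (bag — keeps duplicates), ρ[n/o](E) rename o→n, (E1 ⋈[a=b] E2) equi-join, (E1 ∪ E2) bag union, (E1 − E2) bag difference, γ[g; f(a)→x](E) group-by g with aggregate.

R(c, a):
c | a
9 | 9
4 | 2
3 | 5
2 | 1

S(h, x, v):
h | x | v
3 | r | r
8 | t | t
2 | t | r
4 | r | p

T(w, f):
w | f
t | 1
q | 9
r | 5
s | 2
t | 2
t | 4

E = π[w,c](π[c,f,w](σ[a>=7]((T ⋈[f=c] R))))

σ filters on a, owned by the right side.
E' = π[w,c](π[c,f,w]((T ⋈[f=c] σ[a>=7](R))))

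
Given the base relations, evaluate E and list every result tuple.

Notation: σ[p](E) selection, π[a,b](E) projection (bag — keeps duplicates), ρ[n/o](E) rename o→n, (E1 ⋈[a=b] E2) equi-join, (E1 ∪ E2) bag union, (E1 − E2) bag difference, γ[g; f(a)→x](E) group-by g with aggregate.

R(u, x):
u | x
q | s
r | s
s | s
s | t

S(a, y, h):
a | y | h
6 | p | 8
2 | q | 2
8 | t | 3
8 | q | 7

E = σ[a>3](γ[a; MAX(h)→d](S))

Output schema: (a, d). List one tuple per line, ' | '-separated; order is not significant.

Row counts bottom-up:
  S → 4
  γ[a; MAX(h)→d](S) → 3
  σ[a>3](γ[a; MAX(h)→d](S)) → 2

== RESULT ==
a | d
6 | 8
8 | 7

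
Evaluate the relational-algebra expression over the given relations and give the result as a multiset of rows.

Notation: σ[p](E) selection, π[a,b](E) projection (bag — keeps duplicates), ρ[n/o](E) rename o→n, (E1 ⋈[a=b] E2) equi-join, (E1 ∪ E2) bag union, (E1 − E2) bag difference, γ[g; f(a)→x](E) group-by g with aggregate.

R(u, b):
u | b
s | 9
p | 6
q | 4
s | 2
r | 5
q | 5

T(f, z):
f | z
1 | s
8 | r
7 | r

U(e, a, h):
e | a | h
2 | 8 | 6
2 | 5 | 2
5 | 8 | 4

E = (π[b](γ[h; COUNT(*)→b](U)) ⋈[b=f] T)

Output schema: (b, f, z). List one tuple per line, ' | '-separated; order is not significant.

Subexpression sizes:
  U → 3
  γ[h; COUNT(*)→b](U) → 3
  π[b](γ[h; COUNT(*)→b](U)) → 3
  T → 3
  (π[b](γ[h; COUNT(*)→b](U)) ⋈[b=f] T) → 3

== RESULT ==
b | f | z
1 | 1 | s
1 | 1 | s
1 | 1 | s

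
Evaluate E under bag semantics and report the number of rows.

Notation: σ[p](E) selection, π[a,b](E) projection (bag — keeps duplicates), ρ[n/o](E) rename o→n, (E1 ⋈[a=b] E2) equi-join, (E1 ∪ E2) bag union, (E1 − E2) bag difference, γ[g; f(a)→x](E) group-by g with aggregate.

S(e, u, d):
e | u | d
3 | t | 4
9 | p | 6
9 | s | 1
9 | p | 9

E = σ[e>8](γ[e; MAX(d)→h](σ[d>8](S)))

Subexpression sizes:
  S → 4
  σ[d>8](S) → 1
  γ[e; MAX(d)→h](σ[d>8](S)) → 1
  σ[e>8](γ[e; MAX(d)→h](σ[d>8](S))) → 1

|E| = 1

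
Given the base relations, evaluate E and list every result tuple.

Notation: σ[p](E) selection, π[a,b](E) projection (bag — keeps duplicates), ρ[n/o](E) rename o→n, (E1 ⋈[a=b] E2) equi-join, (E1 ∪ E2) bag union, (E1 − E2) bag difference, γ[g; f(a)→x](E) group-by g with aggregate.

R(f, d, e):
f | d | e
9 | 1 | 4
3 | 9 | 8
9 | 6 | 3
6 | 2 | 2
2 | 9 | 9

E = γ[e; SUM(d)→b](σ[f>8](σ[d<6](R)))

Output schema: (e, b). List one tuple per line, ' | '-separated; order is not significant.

Per-node cardinality:
  R → 5
  σ[d<6](R) → 2
  σ[f>8](σ[d<6](R)) → 1
  γ[e; SUM(d)→b](σ[f>8](σ[d<6](R))) → 1

== RESULT ==
e | b
4 | 1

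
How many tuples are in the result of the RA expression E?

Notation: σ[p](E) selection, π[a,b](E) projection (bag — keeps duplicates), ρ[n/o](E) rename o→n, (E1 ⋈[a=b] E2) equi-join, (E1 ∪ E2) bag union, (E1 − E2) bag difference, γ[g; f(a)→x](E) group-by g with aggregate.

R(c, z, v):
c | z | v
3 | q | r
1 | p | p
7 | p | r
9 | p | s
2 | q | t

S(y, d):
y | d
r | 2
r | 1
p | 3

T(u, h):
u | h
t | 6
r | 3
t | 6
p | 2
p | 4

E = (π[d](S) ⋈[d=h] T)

Row counts bottom-up:
  S → 3
  π[d](S) → 3
  T → 5
  (π[d](S) ⋈[d=h] T) → 2

|E| = 2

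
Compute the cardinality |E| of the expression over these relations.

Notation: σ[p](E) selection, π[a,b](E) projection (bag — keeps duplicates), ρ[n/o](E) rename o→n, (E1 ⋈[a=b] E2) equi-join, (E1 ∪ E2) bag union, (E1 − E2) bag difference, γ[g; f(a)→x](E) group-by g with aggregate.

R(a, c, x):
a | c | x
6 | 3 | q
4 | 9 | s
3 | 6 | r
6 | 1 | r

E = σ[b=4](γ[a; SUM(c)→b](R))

Per-node cardinality:
  R → 4
  γ[a; SUM(c)→b](R) → 3
  σ[b=4](γ[a; SUM(c)→b](R)) → 1

|E| = 1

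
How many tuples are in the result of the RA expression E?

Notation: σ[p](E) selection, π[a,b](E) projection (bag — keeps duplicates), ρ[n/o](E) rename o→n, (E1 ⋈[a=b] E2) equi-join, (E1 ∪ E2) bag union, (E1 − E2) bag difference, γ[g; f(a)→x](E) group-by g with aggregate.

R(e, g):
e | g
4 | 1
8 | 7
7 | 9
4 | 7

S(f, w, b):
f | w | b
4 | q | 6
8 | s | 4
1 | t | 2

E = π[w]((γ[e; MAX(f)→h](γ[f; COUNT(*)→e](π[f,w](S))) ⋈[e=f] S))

Subexpression sizes:
  S → 3
  π[f,w](S) → 3
  γ[f; COUNT(*)→e](π[f,w](S)) → 3
  γ[e; MAX(f)→h](γ[f; COUNT(*)→e](π[f,w](S))) → 1
  S → 3
  (γ[e; MAX(f)→h](γ[f; COUNT(*)→e](π[f,w](S))) ⋈[e=f] S) → 1
  π[w]((γ[e; MAX(f)→h](γ[f; COUNT(*)→e](π[f,w](S))) ⋈[e=f] S)) → 1

|E| = 1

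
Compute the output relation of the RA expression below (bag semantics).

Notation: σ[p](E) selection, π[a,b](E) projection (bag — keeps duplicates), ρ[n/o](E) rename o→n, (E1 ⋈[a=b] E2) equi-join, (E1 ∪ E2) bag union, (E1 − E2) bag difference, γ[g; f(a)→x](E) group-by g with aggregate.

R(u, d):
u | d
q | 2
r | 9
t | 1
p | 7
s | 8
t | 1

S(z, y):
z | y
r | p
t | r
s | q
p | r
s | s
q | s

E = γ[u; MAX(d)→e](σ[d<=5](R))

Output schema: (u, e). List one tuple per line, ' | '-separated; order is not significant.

Per-node cardinality:
  R → 6
  σ[d<=5](R) → 3
  γ[u; MAX(d)→e](σ[d<=5](R)) → 2

== RESULT ==
u | e
q | 2
t | 1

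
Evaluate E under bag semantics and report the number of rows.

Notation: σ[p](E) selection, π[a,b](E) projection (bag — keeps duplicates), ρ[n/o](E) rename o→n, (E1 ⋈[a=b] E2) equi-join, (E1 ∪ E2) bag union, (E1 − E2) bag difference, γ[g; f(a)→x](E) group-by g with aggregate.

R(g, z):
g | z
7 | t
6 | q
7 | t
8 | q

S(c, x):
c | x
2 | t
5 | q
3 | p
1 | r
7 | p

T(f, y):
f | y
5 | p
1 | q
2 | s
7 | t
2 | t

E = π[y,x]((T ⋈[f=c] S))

Stepwise |·|:
  T → 5
  S → 5
  (T ⋈[f=c] S) → 5
  π[y,x]((T ⋈[f=c] S)) → 5

|E| = 5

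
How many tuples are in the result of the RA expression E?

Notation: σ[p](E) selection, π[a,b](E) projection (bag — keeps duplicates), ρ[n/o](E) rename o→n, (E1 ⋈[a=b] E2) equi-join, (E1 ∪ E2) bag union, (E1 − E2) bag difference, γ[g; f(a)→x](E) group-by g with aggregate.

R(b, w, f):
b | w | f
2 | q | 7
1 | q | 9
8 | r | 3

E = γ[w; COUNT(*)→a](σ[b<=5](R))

Subexpression sizes:
  R → 3
  σ[b<=5](R) → 2
  γ[w; COUNT(*)→a](σ[b<=5](R)) → 1

|E| = 1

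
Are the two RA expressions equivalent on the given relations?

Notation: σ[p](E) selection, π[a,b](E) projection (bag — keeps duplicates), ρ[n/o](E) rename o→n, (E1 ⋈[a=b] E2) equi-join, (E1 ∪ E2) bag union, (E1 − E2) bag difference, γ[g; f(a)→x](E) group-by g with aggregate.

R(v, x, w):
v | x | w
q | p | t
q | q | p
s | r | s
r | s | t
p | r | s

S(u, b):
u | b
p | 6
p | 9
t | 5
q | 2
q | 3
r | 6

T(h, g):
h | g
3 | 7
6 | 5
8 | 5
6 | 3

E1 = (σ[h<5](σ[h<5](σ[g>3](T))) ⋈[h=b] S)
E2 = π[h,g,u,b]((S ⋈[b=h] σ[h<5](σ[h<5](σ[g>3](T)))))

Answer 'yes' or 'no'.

E1 subexpression sizes:
  T → 4
  σ[g>3](T) → 3
  σ[h<5](σ[g>3](T)) → 1
  σ[h<5](σ[h<5](σ[g>3](T))) → 1
  S → 6
  (σ[h<5](σ[h<5](σ[g>3](T))) ⋈[h=b] S) → 1
E2 subexpression sizes:
  S → 6
  T → 4
  σ[g>3](T) → 3
  σ[h<5](σ[g>3](T)) → 1
  σ[h<5](σ[h<5](σ[g>3](T))) → 1
  (S ⋈[b=h] σ[h<5](σ[h<5](σ[g>3](T)))) → 1
  π[h,g,u,b]((S ⋈[b=h] σ[h<5](σ[h<5](σ[g>3](T))))) → 1

E1 and E2 produce the same multiset:
h | g | u | b
3 | 7 | q | 3

yes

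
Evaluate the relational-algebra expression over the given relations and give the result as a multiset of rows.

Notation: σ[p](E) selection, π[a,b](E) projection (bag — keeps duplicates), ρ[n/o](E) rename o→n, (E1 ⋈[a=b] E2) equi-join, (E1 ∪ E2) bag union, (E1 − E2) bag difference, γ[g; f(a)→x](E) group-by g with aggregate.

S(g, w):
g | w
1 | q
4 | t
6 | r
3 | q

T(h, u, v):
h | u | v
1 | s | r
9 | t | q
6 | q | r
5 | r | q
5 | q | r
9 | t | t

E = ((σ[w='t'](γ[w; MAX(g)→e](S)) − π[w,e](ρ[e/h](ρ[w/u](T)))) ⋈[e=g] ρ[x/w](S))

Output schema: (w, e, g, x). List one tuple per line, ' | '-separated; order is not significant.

Stepwise |·|:
  S → 4
  γ[w; MAX(g)→e](S) → 3
  σ[w='t'](γ[w; MAX(g)→e](S)) → 1
  T → 6
  ρ[w/u](T) → 6
  ρ[e/h](ρ[w/u](T)) → 6
  π[w,e](ρ[e/h](ρ[w/u](T))) → 6
  (σ[w='t'](γ[w; MAX(g)→e](S)) − π[w,e](ρ[e/h](ρ[w/u](T)))) → 1
  S → 4
  ρ[x/w](S) → 4
  ((σ[w='t'](γ[w; MAX(g)→e](S)) − π[w,e](ρ[e/h](ρ[w/u](T)))) ⋈[e=g] ρ[x/w](S)) → 1

== RESULT ==
w | e | g | x
t | 4 | 4 | t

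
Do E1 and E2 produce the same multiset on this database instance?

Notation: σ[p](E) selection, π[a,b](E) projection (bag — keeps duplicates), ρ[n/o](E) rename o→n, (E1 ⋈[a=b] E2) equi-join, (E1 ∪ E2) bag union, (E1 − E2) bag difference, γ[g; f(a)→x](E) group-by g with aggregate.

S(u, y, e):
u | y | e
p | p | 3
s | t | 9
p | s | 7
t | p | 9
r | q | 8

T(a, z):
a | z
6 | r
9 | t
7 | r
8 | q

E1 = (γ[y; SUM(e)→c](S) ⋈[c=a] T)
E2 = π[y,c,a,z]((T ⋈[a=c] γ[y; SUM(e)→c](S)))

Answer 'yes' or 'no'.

E1 subexpression sizes:
  S → 5
  γ[y; SUM(e)→c](S) → 4
  T → 4
  (γ[y; SUM(e)→c](S) ⋈[c=a] T) → 3
E2 subexpression sizes:
  T → 4
  S → 5
  γ[y; SUM(e)→c](S) → 4
  (T ⋈[a=c] γ[y; SUM(e)→c](S)) → 3
  π[y,c,a,z]((T ⋈[a=c] γ[y; SUM(e)→c](S))) → 3

E1 and E2 produce the same multiset:
y | c | a | z
q | 8 | 8 | q
s | 7 | 7 | r
t | 9 | 9 | t

yes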